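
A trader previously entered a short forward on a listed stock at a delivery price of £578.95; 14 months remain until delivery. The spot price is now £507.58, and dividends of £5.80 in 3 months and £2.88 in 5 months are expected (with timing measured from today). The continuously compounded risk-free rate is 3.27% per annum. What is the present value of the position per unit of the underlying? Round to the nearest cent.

£58.29

PV(remaining dividends) I = 5.80·e^(−0.0327·3/12) + 2.88·e^(−0.0327·5/12) = 8.5938
Current forward F = (S − I)·e^(rT) = (507.58 − 8.5938)·e^(0.0327·14/12) = 498.9862 × 1.038887 = 518.3903
Value (long) = (F − K)·e^(−rT) = (518.3903 − 578.95) × 0.962569 = -58.2929
Short position value = −(long value) = £58.29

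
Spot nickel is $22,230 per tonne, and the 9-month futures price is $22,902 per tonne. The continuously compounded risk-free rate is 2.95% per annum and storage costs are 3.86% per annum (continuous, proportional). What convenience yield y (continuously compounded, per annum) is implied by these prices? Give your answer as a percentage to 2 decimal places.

2.84%

F = S·e^((r+u−y)T) ⇒ (r+u−y) = ln(F/S)/T
ln(22902/22230) = 0.029782; /T ⇒ 0.039709
y = r + u − ln(F/S)/T = 0.0295 + 0.0386 − 0.039709 = 0.028391
y = 2.84%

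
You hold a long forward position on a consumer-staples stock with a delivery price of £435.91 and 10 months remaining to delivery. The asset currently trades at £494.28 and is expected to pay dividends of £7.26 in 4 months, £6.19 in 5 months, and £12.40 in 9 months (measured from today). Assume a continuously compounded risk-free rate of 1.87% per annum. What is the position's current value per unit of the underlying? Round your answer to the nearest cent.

£39.53

PV(remaining dividends) I = 7.26·e^(−0.0187·4/12) + 6.19·e^(−0.0187·5/12) + 12.40·e^(−0.0187·9/12) = 25.5841
Current forward F = (S − I)·e^(rT) = (494.28 − 25.5841)·e^(0.0187·10/12) = 468.6959 × 1.015705 = 476.0568
Value (long) = (F − K)·e^(−rT) = (476.0568 − 435.91) × 0.984537 = 39.5260
Value = £39.53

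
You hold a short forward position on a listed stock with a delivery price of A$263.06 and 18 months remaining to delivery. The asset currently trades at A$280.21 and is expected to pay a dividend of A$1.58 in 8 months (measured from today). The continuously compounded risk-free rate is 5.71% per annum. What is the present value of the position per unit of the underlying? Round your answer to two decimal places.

-A$37.22

PV(remaining dividends) I = 1.58·e^(−0.0571·8/12) = 1.5210
Current forward F = (S − I)·e^(rT) = (280.21 − 1.5210)·e^(0.0571·18/12) = 278.6890 × 1.089425 = 303.6108
Value (long) = (F − K)·e^(−rT) = (303.6108 − 263.06) × 0.917915 = 37.2222
Short position value = −(long value) = -A$37.22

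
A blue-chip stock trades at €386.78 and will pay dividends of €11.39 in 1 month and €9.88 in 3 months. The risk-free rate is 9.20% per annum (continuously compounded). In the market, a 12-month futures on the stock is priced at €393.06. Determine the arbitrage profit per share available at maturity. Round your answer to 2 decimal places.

PV(dividends) I = 11.39·e^(−0.0920·1/12) + 9.88·e^(−0.0920·3/12) = 20.9584
Fair futures F* = (S − I)·e^(rT) = (386.78 − 20.9584)·e^0.092000 = 365.8216 × 1.096365 = 401.0740
Market €393.06 < fair 401.0740: forward underpriced → reverse cash-and-carry (short the stock, invest proceeds at r, pay the dividends, go long the forward).
Profit at T = |F_mkt − F*| = |393.06 − 401.0740| = €8.01 per share

€8.01 per share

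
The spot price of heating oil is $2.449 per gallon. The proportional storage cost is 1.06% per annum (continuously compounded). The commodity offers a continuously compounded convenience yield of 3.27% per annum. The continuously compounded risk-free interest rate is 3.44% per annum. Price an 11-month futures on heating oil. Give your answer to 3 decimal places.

Net carry = r + u − y = 0.0344 + 0.0106 − 0.0327 = 0.0123
F = S·e^((r+u−y)T) = 2.449 · e^(0.0123 × 11/12) = 2.449 · e^0.011275
= 2.449 × 1.011339 = $2.477 per gallon

$2.477 per gallon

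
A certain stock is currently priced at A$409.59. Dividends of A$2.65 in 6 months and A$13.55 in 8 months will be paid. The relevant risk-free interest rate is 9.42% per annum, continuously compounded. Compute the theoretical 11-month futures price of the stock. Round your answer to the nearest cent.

PV(dividends) I = 2.65·e^(−0.0942·6/12) + 13.55·e^(−0.0942·8/12)
I = 2.5281 + 12.7252 = 15.2533
F = (S − I)·e^(rT) = (409.59 − 15.2533) · e^(0.0942·11/12)
= 394.3367 · e^0.086350 = 394.3367 × 1.090188 = A$429.90

A$429.90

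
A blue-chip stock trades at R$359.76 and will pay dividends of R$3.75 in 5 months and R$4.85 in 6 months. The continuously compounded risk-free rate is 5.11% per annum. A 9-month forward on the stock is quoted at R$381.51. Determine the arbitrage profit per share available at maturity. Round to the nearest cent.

PV(dividends) I = 3.75·e^(−0.0511·5/12) + 4.85·e^(−0.0511·6/12) = 8.3987
Fair forward F* = (S − I)·e^(rT) = (359.76 − 8.3987)·e^0.038325 = 351.3613 × 1.039069 = 365.0886
Market R$381.51 > fair 365.0886: forward overpriced → cash-and-carry (borrow at r, buy the stock and collect the dividends, short the forward).
Profit at T = |F_mkt − F*| = |381.51 − 365.0886| = R$16.42 per share

R$16.42 per share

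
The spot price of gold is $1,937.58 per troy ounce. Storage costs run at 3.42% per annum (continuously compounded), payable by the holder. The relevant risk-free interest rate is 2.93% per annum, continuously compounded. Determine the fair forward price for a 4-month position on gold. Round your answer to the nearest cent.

Net carry = r + u − y = 0.0293 + 0.0342 − 0.0000 = 0.0635
F = S·e^((r+u−y)T) = 1937.58 · e^(0.0635 × 4/12) = 1937.58 · e^0.02116667
= 1937.58 × 1.02139227 = $1,979.03 per troy ounce

$1,979.03 per troy ounce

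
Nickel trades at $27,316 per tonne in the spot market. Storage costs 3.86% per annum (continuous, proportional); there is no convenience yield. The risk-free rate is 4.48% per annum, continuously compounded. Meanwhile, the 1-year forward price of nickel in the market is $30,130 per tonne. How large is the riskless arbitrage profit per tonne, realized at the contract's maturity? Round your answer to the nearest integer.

$438 per tonne

Fair forward: F* = S·e^(carry·T), with carry = (r + u) = 0.0448 + 0.0386 = 0.0834
F* = 27316 · e^(0.0834 × 12/12) = 27316 · e^0.083400 = 27316 × 1.086977 = $29691.8637
Market $30130 > fair $29691.8637: forward overpriced → cash-and-carry (buy spot, short the forward).
At maturity, profit = |F_mkt − F*| = |30130 − 29691.8637| = $438 per tonne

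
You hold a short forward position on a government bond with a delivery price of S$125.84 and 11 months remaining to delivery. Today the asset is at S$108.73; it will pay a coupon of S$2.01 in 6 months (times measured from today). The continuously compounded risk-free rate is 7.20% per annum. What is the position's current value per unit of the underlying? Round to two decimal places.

PV(remaining coupons) I = 2.01·e^(−0.0720·6/12) = 1.9389
Current forward F = (S − I)·e^(rT) = (108.73 − 1.9389)·e^(0.0720·11/12) = 106.7911 × 1.068227 = 114.0771
Value (long) = (F − K)·e^(−rT) = (114.0771 − 125.84) × 0.936131 = -11.0116
Short position value = −(long value) = S$11.01

S$11.01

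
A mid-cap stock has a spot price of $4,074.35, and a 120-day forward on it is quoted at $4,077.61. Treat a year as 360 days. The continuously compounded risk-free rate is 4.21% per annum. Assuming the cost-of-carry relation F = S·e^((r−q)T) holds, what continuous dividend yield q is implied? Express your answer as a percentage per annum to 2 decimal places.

3.97%

From F = S·e^((r−q)T): (r − q) = ln(F/S)/T
ln(4077.61/4074.35) = ln(1.000800) = 0.000800
(r − q) = 0.000800 / (120/360) = 0.002400
q = r − ln(F/S)/T = 0.0421 − 0.002400 = 0.039700
q = 3.97%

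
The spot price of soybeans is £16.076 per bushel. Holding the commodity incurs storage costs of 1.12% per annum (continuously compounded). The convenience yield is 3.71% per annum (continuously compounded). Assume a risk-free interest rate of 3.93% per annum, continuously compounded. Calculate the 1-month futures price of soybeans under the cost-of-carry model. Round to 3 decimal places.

Net carry = r + u − y = 0.0393 + 0.0112 − 0.0371 = 0.0134
F = S·e^((r+u−y)T) = 16.076 · e^(0.0134 × 1/12) = 16.076 · e^0.001117
= 16.076 × 1.001118 = £16.094 per bushel

£16.094 per bushel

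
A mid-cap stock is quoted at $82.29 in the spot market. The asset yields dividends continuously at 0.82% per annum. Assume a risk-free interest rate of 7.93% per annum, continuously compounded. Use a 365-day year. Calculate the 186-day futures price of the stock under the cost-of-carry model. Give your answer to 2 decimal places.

F = S·e^((r − q)T) = 82.29 · e^((0.0793 − 0.0082) × 186/365)
= 82.29 · e^0.036232 = 82.29 × 1.036896
F = $85.33

$85.33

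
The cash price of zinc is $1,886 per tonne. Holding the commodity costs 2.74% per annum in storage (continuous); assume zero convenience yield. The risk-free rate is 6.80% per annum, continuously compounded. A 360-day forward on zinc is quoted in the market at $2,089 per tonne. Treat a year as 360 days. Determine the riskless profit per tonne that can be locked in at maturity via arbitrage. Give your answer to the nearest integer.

Fair forward: F* = S·e^(carry·T), with carry = (r + u) = 0.0680 + 0.0274 = 0.0954
F* = 1886 · e^(0.0954 × 360/360) = 1886 · e^0.095400 = 1886 × 1.100099 = $2074.7867
Market $2089 > fair $2074.7867: forward overpriced → cash-and-carry (buy spot, short the forward).
At maturity, profit = |F_mkt − F*| = |2089 − 2074.7867| = $14 per tonne

$14 per tonne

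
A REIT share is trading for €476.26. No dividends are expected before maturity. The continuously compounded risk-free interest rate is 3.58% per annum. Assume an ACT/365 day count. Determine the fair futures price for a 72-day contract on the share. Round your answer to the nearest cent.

€479.64

F = S·e^(rT) = 476.26 · e^(0.0358 × 72/365)
= 476.26 · e^0.007062 = 476.26 × 1.007087
F = €479.64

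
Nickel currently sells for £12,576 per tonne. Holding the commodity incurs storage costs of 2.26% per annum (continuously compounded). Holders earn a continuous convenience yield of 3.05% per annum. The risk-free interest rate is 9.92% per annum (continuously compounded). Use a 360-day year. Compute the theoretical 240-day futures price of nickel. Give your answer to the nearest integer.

£13,365 per tonne

Net carry = r + u − y = 0.0992 + 0.0226 − 0.0305 = 0.0913
F = S·e^((r+u−y)T) = 12576 · e^(0.0913 × 240/360) = 12576 · e^0.060867
= 12576 × 1.062758 = £13,365 per tonne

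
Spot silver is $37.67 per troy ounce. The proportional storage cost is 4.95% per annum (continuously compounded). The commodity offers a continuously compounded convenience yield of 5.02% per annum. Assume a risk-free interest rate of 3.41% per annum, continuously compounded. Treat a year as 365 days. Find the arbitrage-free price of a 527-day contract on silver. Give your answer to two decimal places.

Net carry = r + u − y = 0.0341 + 0.0495 − 0.0502 = 0.0334
F = S·e^((r+u−y)T) = 37.67 · e^(0.0334 × 527/365) = 37.67 · e^0.048224
= 37.67 × 1.049406 = $39.53 per troy ounce

$39.53 per troy ounce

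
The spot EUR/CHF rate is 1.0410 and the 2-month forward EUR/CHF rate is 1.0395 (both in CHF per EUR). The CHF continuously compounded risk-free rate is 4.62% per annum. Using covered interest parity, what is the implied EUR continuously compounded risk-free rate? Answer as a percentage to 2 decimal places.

5.49%

F = S·e^((r_CHF − r_EUR)T) ⇒ r_EUR = r_CHF − ln(F/S)/T
ln(1.0395/1.0410) = -0.001442; /(2/12) = -0.008652
r_EUR = 0.0462 + 0.008652 = 0.054852
r_EUR = 5.49%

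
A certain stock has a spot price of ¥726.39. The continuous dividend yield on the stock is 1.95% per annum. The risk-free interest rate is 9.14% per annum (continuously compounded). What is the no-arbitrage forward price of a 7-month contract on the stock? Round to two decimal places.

¥757.50

F = S·e^((r − q)T) = 726.39 · e^((0.0914 − 0.0195) × 7/12)
= 726.39 · e^0.041942 = 726.39 × 1.042834
F = ¥757.50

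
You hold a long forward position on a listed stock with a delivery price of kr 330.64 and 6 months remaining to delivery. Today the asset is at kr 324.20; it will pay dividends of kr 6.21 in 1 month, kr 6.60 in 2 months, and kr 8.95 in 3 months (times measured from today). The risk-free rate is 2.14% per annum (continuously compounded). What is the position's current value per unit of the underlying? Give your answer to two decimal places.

PV(remaining dividends) I = 6.21·e^(−0.0214·1/12) + 6.60·e^(−0.0214·2/12) + 8.95·e^(−0.0214·3/12) = 21.6777
Current forward F = (S − I)·e^(rT) = (324.20 − 21.6777)·e^(0.0214·6/12) = 302.5223 × 1.010757 = 305.7765
Value (long) = (F − K)·e^(−rT) = (305.7765 − 330.64) × 0.989357 = -24.5989
Value = -kr 24.60

-kr 24.60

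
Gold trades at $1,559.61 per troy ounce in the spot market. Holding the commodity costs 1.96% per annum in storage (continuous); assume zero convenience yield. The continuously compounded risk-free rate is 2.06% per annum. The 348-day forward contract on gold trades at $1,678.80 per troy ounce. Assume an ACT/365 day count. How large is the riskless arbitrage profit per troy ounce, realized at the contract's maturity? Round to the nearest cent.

Fair forward: F* = S·e^(carry·T), with carry = (r + u) = 0.0206 + 0.0196 = 0.0402
F* = 1559.61 · e^(0.0402 × 348/365) = 1559.61 · e^0.03832767 = 1559.61 × 1.03907165 = $1620.5465
Market $1678.80 > fair $1620.5465: forward overpriced → cash-and-carry (buy spot, short the forward).
At maturity, profit = |F_mkt − F*| = |1678.80 − 1620.5465| = $58.25 per troy ounce

$58.25 per troy ounce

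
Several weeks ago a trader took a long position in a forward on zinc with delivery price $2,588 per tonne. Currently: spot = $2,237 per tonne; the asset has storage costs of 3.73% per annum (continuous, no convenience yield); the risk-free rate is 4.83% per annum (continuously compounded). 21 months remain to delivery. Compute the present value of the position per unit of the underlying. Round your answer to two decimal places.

$9.65 per tonne

Current fair forward for the remaining 21 months: F = S·e^((r + u)·T), (r + u) = 0.0483 + 0.0373 = 0.0856
F = 2237 · e^(0.0856 × 21/12) = 2237 × 1.16160190 = 2598.5035
Value of long forward = (F − K)·e^(−rT) = (2598.5035 − 2588) · e^(−0.0483·21/12)
= 10.5035 × 0.91894868 = 9.65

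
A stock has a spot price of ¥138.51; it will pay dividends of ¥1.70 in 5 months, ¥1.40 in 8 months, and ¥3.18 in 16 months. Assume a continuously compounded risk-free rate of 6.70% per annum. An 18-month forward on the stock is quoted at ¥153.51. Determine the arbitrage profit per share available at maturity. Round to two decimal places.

¥6.88 per share

PV(dividends) I = 1.70·e^(−0.0670·5/12) + 1.40·e^(−0.0670·8/12) + 3.18·e^(−0.0670·16/12) = 5.9003
Fair forward F* = (S − I)·e^(rT) = (138.51 − 5.9003)·e^0.100500 = 132.6097 × 1.105724 = 146.6297
Market ¥153.51 > fair 146.6297: forward overpriced → cash-and-carry (borrow at r, buy the stock and collect the dividends, short the forward).
Profit at T = |F_mkt − F*| = |153.51 − 146.6297| = ¥6.88 per share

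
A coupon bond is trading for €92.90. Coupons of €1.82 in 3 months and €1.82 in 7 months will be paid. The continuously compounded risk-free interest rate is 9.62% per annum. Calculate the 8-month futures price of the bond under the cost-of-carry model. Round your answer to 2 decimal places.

€95.32

PV(coupons) I = 1.82·e^(−0.0962·3/12) + 1.82·e^(−0.0962·7/12)
I = 1.7768 + 1.7207 = 3.4975
F = (S − I)·e^(rT) = (92.90 − 3.4975) · e^(0.0962·8/12)
= 89.4025 · e^0.064133 = 89.4025 × 1.066234 = €95.32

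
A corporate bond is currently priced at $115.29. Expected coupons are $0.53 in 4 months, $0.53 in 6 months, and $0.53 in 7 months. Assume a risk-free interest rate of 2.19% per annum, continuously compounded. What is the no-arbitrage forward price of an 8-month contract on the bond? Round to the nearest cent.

$115.39

PV(coupons) I = 0.53·e^(−0.0219·4/12) + 0.53·e^(−0.0219·6/12) + 0.53·e^(−0.0219·7/12)
I = 0.5261 + 0.5242 + 0.5233 = 1.5736
F = (S − I)·e^(rT) = (115.29 − 1.5736) · e^(0.0219·8/12)
= 113.7164 · e^0.014600 = 113.7164 × 1.014707 = $115.39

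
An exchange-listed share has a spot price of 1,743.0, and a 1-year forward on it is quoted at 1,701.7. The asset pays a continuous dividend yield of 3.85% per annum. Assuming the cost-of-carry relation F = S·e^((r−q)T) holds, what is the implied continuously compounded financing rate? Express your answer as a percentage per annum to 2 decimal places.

1.45%

From F = S·e^((r−q)T): (r − q) = ln(F/S)/T
ln(1701.7/1743.0) = ln(0.976305) = -0.023980
(r − q) = -0.023980 / (1) = -0.023980
r = ln(F/S)/T + q = -0.023980 + 0.0385 = 0.014520
r = 1.45%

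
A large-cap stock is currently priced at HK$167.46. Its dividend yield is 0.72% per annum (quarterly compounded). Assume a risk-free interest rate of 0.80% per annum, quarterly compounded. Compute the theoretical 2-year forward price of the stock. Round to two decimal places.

HK$167.73

F = S · (1+r/4)^(4T) / (1+q/4)^(4T)
= 167.46 × 1.016112 / 1.014491 = 167.46 × 1.001598
F = HK$167.73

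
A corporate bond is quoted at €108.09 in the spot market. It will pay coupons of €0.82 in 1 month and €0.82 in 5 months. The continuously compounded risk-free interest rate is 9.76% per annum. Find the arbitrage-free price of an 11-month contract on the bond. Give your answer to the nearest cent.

€116.46

PV(coupons) I = 0.82·e^(−0.0976·1/12) + 0.82·e^(−0.0976·5/12)
I = 0.8134 + 0.7873 = 1.6007
F = (S − I)·e^(rT) = (108.09 − 1.6007) · e^(0.0976·11/12)
= 106.4893 · e^0.089467 = 106.4893 × 1.093591 = €116.46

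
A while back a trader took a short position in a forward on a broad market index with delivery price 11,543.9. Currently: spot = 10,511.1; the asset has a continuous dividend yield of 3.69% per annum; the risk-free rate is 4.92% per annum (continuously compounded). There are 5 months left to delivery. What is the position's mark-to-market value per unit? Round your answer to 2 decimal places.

958.93

Current fair forward for the remaining 5 months: F = S·e^((r − q)·T), (r − q) = 0.0492 − 0.0369 = 0.0123
F = 10511.1 · e^(0.0123 × 5/12) = 10511.1 × 1.00513816 = 10565.1077
Value of long forward = (F − K)·e^(−rT) = (10565.1077 − 11543.9) · e^(−0.0492·5/12)
= -978.7923 × 0.97970870 = -958.93
Short position value = −(long value) = 958.93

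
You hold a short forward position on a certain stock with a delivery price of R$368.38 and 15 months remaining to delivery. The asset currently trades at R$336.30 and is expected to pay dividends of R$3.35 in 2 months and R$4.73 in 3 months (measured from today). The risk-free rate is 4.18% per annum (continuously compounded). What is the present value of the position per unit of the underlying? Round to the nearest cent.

PV(remaining dividends) I = 3.35·e^(−0.0418·2/12) + 4.73·e^(−0.0418·3/12) = 8.0076
Current forward F = (S − I)·e^(rT) = (336.30 − 8.0076)·e^(0.0418·15/12) = 328.2924 × 1.053639 = 345.9017
Value (long) = (F − K)·e^(−rT) = (345.9017 − 368.38) × 0.949092 = -21.3340
Short position value = −(long value) = R$21.33

R$21.33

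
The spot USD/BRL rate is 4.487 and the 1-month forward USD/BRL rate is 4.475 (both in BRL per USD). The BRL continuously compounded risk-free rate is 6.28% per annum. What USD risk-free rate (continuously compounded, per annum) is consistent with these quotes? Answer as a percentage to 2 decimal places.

9.49%

F = S·e^((r_BRL − r_USD)T) ⇒ r_USD = r_BRL − ln(F/S)/T
ln(4.475/4.487) = -0.002678; /(1/12) = -0.032136
r_USD = 0.0628 + 0.032136 = 0.094936
r_USD = 9.49%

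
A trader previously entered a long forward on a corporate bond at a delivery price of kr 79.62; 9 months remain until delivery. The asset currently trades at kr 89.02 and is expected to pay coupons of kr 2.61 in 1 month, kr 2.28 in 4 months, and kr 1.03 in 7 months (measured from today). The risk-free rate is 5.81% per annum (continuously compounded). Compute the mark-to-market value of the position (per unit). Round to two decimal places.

kr 6.97

PV(remaining coupons) I = 2.61·e^(−0.0581·1/12) + 2.28·e^(−0.0581·4/12) + 1.03·e^(−0.0581·7/12) = 5.8293
Current forward F = (S − I)·e^(rT) = (89.02 − 5.8293)·e^(0.0581·9/12) = 83.1907 × 1.044538 = 86.8958
Value (long) = (F − K)·e^(−rT) = (86.8958 − 79.62) × 0.957361 = 6.9656
Value = kr 6.97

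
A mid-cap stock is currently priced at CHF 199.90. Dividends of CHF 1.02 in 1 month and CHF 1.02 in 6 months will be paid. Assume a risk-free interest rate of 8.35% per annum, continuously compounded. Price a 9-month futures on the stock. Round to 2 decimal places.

CHF 210.70

PV(dividends) I = 1.02·e^(−0.0835·1/12) + 1.02·e^(−0.0835·6/12)
I = 1.0129 + 0.9783 = 1.9912
F = (S − I)·e^(rT) = (199.90 − 1.9912) · e^(0.0835·9/12)
= 197.9088 · e^0.062625 = 197.9088 × 1.064628 = CHF 210.70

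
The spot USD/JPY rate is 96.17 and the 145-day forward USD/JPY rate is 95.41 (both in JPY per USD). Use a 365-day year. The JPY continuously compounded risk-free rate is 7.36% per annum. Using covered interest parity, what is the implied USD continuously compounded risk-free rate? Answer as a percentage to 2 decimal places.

F = S·e^((r_JPY − r_USD)T) ⇒ r_USD = r_JPY − ln(F/S)/T
ln(95.41/96.17) = -0.007934; /(145/365) = -0.019972
r_USD = 0.0736 + 0.019972 = 0.093572
r_USD = 9.36%

9.36%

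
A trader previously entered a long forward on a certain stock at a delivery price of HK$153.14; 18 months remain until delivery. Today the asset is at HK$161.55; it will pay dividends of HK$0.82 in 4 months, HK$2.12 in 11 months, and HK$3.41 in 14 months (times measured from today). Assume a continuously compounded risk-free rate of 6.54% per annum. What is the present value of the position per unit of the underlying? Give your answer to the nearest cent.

HK$16.76

PV(remaining dividends) I = 0.82·e^(−0.0654·4/12) + 2.12·e^(−0.0654·11/12) + 3.41·e^(−0.0654·14/12) = 5.9585
Current forward F = (S − I)·e^(rT) = (161.55 − 5.9585)·e^(0.0654·18/12) = 155.5915 × 1.103073 = 171.6288
Value (long) = (F − K)·e^(−rT) = (171.6288 − 153.14) × 0.906558 = 16.7612
Value = HK$16.76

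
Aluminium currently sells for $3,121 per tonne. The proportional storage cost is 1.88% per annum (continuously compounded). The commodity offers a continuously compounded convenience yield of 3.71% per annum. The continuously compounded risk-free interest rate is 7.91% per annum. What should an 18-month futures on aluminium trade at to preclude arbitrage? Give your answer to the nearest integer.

$3,419 per tonne

Net carry = r + u − y = 0.0791 + 0.0188 − 0.0371 = 0.0608
F = S·e^((r+u−y)T) = 3121 · e^(0.0608 × 18/12) = 3121 · e^0.091200
= 3121 × 1.095488 = $3,419 per tonne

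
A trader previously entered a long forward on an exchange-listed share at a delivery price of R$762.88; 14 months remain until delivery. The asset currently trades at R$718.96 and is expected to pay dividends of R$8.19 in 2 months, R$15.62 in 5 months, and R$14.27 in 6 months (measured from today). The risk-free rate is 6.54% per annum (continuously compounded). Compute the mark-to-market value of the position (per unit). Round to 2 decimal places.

PV(remaining dividends) I = 8.19·e^(−0.0654·2/12) + 15.62·e^(−0.0654·5/12) + 14.27·e^(−0.0654·6/12) = 37.1122
Current forward F = (S − I)·e^(rT) = (718.96 − 37.1122)·e^(0.0654·14/12) = 681.8478 × 1.079286 = 735.9088
Value (long) = (F − K)·e^(−rT) = (735.9088 − 762.88) × 0.926538 = -24.9898
Value = -R$24.99

-R$24.99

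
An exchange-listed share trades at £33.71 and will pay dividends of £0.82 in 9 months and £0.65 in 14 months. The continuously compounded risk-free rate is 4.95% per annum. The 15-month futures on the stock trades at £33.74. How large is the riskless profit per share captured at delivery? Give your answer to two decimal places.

£0.63 per share

PV(dividends) I = 0.82·e^(−0.0495·9/12) + 0.65·e^(−0.0495·14/12) = 1.4036
Fair futures F* = (S − I)·e^(rT) = (33.71 − 1.4036)·e^0.061875 = 32.3064 × 1.063829 = 34.3685
Market £33.74 < fair 34.3685: forward underpriced → reverse cash-and-carry (short the stock, invest proceeds at r, pay the dividends, go long the forward).
Profit at T = |F_mkt − F*| = |33.74 − 34.3685| = £0.63 per share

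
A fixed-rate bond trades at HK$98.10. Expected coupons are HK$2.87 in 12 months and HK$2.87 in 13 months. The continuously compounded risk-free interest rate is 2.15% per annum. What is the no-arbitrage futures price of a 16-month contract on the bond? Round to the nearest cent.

HK$95.18

PV(coupons) I = 2.87·e^(−0.0215·12/12) + 2.87·e^(−0.0215·13/12)
I = 2.8090 + 2.8039 = 5.6129
F = (S − I)·e^(rT) = (98.10 − 5.6129) · e^(0.0215·16/12)
= 92.4871 · e^0.028667 = 92.4871 × 1.029082 = HK$95.18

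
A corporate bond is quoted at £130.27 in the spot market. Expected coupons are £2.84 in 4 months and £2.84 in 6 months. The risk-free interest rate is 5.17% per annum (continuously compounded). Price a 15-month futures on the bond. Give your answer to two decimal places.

£133.04

PV(coupons) I = 2.84·e^(−0.0517·4/12) + 2.84·e^(−0.0517·6/12)
I = 2.7915 + 2.7675 = 5.5590
F = (S − I)·e^(rT) = (130.27 − 5.5590) · e^(0.0517·15/12)
= 124.7110 · e^0.064625 = 124.7110 × 1.066759 = £133.04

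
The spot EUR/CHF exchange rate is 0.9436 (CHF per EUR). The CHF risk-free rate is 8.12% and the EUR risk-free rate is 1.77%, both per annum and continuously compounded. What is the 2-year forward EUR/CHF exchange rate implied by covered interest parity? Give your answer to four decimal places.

1.0714

F = S·e^((r_CHF − r_EUR)T) = 0.9436 · e^((0.0812 − 0.0177) × 2)
= 0.9436 · e^0.127000 = 0.9436 × 1.135417
F = 1.0714 CHF per EUR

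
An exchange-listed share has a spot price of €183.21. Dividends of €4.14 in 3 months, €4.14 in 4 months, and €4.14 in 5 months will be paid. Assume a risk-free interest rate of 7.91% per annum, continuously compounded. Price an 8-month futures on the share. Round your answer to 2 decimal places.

€180.38

PV(dividends) I = 4.14·e^(−0.0791·3/12) + 4.14·e^(−0.0791·4/12) + 4.14·e^(−0.0791·5/12)
I = 4.0589 + 4.0323 + 4.0058 = 12.0970
F = (S − I)·e^(rT) = (183.21 − 12.0970) · e^(0.0791·8/12)
= 171.1130 · e^0.052733 = 171.1130 × 1.054148 = €180.38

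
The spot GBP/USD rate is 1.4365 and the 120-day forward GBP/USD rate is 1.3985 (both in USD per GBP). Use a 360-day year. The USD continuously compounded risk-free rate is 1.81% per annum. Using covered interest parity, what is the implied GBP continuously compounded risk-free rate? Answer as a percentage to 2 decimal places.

9.85%

F = S·e^((r_USD − r_GBP)T) ⇒ r_GBP = r_USD − ln(F/S)/T
ln(1.3985/1.4365) = -0.026809; /(120/360) = -0.080427
r_GBP = 0.0181 + 0.080427 = 0.098527
r_GBP = 9.85%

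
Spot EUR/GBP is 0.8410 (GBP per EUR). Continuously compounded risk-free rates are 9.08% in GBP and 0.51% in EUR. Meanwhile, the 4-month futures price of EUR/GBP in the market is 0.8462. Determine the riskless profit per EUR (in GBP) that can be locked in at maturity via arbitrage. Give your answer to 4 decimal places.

0.0192 per EUR (in GBP)

Fair futures: F* = S·e^(carry·T), with carry = (r_GBP − r_EUR) = 0.0908 − 0.0051 = 0.0857
F* = 0.8410 · e^(0.0857 × 4/12) = 0.8410 · e^0.028567 = 0.8410 × 1.028979 = 0.8654
Market 0.8462 < fair 0.8654: forward underpriced → reverse cash-and-carry (short spot, go long the forward).
At maturity, profit = |F_mkt − F*| = |0.8462 − 0.8654| = 0.0192 per EUR (in GBP)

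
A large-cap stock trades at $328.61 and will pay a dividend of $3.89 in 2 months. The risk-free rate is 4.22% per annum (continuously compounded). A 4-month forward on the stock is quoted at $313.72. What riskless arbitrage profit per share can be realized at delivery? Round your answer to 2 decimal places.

$15.63 per share

PV(dividends) I = 3.89·e^(−0.0422·2/12) = 3.8627
Fair forward F* = (S − I)·e^(rT) = (328.61 − 3.8627)·e^0.014067 = 324.7473 × 1.014166 = 329.3477
Market $313.72 < fair 329.3477: forward underpriced → reverse cash-and-carry (short the stock, invest proceeds at r, pay the dividends, go long the forward).
Profit at T = |F_mkt − F*| = |313.72 − 329.3477| = $15.63 per share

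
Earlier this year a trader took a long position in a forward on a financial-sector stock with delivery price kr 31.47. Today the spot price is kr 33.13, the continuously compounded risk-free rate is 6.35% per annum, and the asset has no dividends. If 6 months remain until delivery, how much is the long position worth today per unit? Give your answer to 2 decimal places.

kr 2.64

Current fair forward for the remaining 6 months: F = S·e^(r·T), r = 0.0635
F = 33.13 · e^(0.0635 × 6/12) = 33.13 × 1.032259 = 34.1987
Value of long forward = (F − K)·e^(−rT) = (34.1987 − 31.47) · e^(−0.0635·6/12)
= 2.7287 × 0.968749 = 2.64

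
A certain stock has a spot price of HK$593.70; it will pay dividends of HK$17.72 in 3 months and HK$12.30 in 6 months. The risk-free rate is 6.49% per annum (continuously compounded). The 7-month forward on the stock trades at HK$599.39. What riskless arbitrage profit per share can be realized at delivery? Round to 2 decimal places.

PV(dividends) I = 17.72·e^(−0.0649·3/12) + 12.30·e^(−0.0649·6/12) = 29.3421
Fair forward F* = (S − I)·e^(rT) = (593.70 − 29.3421)·e^0.037858 = 564.3579 × 1.038584 = 586.1331
Market HK$599.39 > fair 586.1331: forward overpriced → cash-and-carry (borrow at r, buy the stock and collect the dividends, short the forward).
Profit at T = |F_mkt − F*| = |599.39 − 586.1331| = HK$13.26 per share

HK$13.26 per share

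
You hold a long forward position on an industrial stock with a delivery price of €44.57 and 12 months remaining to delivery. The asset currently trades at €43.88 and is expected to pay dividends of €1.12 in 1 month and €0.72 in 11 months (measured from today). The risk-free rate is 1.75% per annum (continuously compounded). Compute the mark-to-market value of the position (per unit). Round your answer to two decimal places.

-€1.74

PV(remaining dividends) I = 1.12·e^(−0.0175·1/12) + 0.72·e^(−0.0175·11/12) = 1.8269
Current forward F = (S − I)·e^(rT) = (43.88 − 1.8269)·e^(0.0175·12/12) = 42.0531 × 1.017654 = 42.7955
Value (long) = (F − K)·e^(−rT) = (42.7955 − 44.57) × 0.982652 = -1.7437
Value = -€1.74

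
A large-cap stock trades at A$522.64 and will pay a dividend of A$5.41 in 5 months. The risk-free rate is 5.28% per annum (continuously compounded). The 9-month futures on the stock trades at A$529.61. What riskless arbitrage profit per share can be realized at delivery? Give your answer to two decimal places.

PV(dividends) I = 5.41·e^(−0.0528·5/12) = 5.2923
Fair futures F* = (S − I)·e^(rT) = (522.64 − 5.2923)·e^0.039600 = 517.3477 × 1.040395 = 538.2460
Market A$529.61 < fair 538.2460: forward underpriced → reverse cash-and-carry (short the stock, invest proceeds at r, pay the dividends, go long the forward).
Profit at T = |F_mkt − F*| = |529.61 − 538.2460| = A$8.64 per share

A$8.64 per share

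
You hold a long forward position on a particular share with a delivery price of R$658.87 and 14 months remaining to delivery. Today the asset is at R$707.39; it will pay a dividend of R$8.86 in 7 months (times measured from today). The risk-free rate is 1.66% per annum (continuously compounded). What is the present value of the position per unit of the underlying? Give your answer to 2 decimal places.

PV(remaining dividends) I = 8.86·e^(−0.0166·7/12) = 8.7746
Current forward F = (S − I)·e^(rT) = (707.39 − 8.7746)·e^(0.0166·14/12) = 698.6154 × 1.019555 = 712.2768
Value (long) = (F − K)·e^(−rT) = (712.2768 − 658.87) × 0.980820 = 52.3825
Value = R$52.38

R$52.38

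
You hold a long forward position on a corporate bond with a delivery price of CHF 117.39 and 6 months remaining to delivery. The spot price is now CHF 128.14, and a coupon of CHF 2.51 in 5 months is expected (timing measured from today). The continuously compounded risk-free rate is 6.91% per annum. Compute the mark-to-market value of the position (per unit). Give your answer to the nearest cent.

CHF 12.30

PV(remaining coupons) I = 2.51·e^(−0.0691·5/12) = 2.4388
Current forward F = (S − I)·e^(rT) = (128.14 − 2.4388)·e^(0.0691·6/12) = 125.7012 × 1.035154 = 130.1201
Value (long) = (F − K)·e^(−rT) = (130.1201 − 117.39) × 0.966040 = 12.2978
Value = CHF 12.30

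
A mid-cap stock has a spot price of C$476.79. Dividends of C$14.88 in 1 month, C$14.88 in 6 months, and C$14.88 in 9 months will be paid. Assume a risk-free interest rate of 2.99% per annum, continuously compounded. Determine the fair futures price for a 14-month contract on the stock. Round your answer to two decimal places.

PV(dividends) I = 14.88·e^(−0.0299·1/12) + 14.88·e^(−0.0299·6/12) + 14.88·e^(−0.0299·9/12)
I = 14.8430 + 14.6592 + 14.5500 = 44.0522
F = (S − I)·e^(rT) = (476.79 − 44.0522) · e^(0.0299·14/12)
= 432.7378 · e^0.034883 = 432.7378 × 1.035499 = C$448.10

C$448.10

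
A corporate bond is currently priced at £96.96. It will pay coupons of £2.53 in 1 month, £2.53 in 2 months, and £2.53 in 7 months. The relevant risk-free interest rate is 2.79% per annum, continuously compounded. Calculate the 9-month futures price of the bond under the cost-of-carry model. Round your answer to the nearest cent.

£91.32

PV(coupons) I = 2.53·e^(−0.0279·1/12) + 2.53·e^(−0.0279·2/12) + 2.53·e^(−0.0279·7/12)
I = 2.5241 + 2.5183 + 2.4892 = 7.5316
F = (S − I)·e^(rT) = (96.96 − 7.5316) · e^(0.0279·9/12)
= 89.4284 · e^0.020925 = 89.4284 × 1.021145 = £91.32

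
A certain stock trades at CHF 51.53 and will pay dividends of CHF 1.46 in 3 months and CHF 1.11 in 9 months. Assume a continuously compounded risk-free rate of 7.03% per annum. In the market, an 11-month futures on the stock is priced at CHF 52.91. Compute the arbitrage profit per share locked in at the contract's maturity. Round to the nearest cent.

PV(dividends) I = 1.46·e^(−0.0703·3/12) + 1.11·e^(−0.0703·9/12) = 2.4876
Fair futures F* = (S − I)·e^(rT) = (51.53 − 2.4876)·e^0.064442 = 49.0424 × 1.066564 = 52.3069
Market CHF 52.91 > fair 52.3069: forward overpriced → cash-and-carry (borrow at r, buy the stock and collect the dividends, short the forward).
Profit at T = |F_mkt − F*| = |52.91 − 52.3069| = CHF 0.60 per share

CHF 0.60 per share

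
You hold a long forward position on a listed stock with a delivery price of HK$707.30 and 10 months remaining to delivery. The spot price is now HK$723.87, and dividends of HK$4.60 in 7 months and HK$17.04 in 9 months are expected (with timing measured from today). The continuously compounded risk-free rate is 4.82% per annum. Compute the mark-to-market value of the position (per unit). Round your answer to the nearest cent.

PV(remaining dividends) I = 4.60·e^(−0.0482·7/12) + 17.04·e^(−0.0482·9/12) = 20.9075
Current forward F = (S − I)·e^(rT) = (723.87 − 20.9075)·e^(0.0482·10/12) = 702.9625 × 1.040984 = 731.7727
Value (long) = (F − K)·e^(−rT) = (731.7727 − 707.30) × 0.960629 = 23.5092
Value = HK$23.51

HK$23.51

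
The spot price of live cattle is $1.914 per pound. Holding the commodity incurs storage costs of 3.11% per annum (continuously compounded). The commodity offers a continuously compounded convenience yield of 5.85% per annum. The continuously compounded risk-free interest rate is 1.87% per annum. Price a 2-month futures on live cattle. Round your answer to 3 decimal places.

Net carry = r + u − y = 0.0187 + 0.0311 − 0.0585 = -0.0087
F = S·e^((r+u−y)T) = 1.914 · e^(-0.0087 × 2/12) = 1.914 · e^-0.001450
= 1.914 × 0.998551 = $1.911 per pound

$1.911 per pound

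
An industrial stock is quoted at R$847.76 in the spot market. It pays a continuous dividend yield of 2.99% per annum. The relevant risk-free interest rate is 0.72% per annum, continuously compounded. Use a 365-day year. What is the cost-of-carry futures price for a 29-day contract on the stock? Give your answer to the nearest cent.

F = S·e^((r − q)T) = 847.76 · e^((0.0072 − 0.0299) × 29/365)
= 847.76 · e^-0.001804 = 847.76 × 0.998198
F = R$846.23

R$846.23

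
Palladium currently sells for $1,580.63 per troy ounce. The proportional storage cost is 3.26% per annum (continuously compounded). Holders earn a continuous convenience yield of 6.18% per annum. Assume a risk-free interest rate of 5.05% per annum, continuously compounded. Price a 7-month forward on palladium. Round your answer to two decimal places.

Net carry = r + u − y = 0.0505 + 0.0326 − 0.0618 = 0.0213
F = S·e^((r+u−y)T) = 1580.63 · e^(0.0213 × 7/12) = 1580.63 · e^0.01242500
= 1580.63 × 1.01250251 = $1,600.39 per troy ounce

$1,600.39 per troy ounce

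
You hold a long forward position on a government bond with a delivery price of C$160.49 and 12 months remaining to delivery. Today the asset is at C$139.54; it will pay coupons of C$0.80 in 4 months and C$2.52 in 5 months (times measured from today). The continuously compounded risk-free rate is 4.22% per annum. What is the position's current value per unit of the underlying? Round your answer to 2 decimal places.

PV(remaining coupons) I = 0.80·e^(−0.0422·4/12) + 2.52·e^(−0.0422·5/12) = 3.2649
Current forward F = (S − I)·e^(rT) = (139.54 − 3.2649)·e^(0.0422·12/12) = 136.2751 × 1.043103 = 142.1490
Value (long) = (F − K)·e^(−rT) = (142.1490 − 160.49) × 0.958678 = -17.5831
Value = -C$17.58

-C$17.58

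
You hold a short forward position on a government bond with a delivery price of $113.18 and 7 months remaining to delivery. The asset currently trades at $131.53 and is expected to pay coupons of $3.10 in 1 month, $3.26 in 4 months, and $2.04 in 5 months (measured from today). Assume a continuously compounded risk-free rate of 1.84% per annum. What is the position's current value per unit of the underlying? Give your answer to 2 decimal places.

-$11.20

PV(remaining coupons) I = 3.10·e^(−0.0184·1/12) + 3.26·e^(−0.0184·4/12) + 2.04·e^(−0.0184·5/12) = 8.3597
Current forward F = (S − I)·e^(rT) = (131.53 − 8.3597)·e^(0.0184·7/12) = 123.1703 × 1.010791 = 124.4994
Value (long) = (F − K)·e^(−rT) = (124.4994 − 113.18) × 0.989324 = 11.1986
Short position value = −(long value) = -$11.20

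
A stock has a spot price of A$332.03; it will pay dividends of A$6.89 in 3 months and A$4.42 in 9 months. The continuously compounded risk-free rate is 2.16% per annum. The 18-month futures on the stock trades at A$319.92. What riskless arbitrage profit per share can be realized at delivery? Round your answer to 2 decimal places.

PV(dividends) I = 6.89·e^(−0.0216·3/12) + 4.42·e^(−0.0216·9/12) = 11.2019
Fair futures F* = (S − I)·e^(rT) = (332.03 − 11.2019)·e^0.032400 = 320.8281 × 1.032931 = 331.3933
Market A$319.92 < fair 331.3933: forward underpriced → reverse cash-and-carry (short the stock, invest proceeds at r, pay the dividends, go long the forward).
Profit at T = |F_mkt − F*| = |319.92 − 331.3933| = A$11.47 per share

A$11.47 per share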